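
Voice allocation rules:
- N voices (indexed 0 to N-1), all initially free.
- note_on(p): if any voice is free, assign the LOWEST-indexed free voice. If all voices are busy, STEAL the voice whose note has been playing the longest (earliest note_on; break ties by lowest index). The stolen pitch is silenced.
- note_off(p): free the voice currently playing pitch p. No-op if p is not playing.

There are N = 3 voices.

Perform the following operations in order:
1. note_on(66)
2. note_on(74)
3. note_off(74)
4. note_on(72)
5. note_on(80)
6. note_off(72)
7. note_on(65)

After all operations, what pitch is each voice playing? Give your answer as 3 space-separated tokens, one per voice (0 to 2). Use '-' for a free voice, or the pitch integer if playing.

Answer: 66 65 80

Derivation:
Op 1: note_on(66): voice 0 is free -> assigned | voices=[66 - -]
Op 2: note_on(74): voice 1 is free -> assigned | voices=[66 74 -]
Op 3: note_off(74): free voice 1 | voices=[66 - -]
Op 4: note_on(72): voice 1 is free -> assigned | voices=[66 72 -]
Op 5: note_on(80): voice 2 is free -> assigned | voices=[66 72 80]
Op 6: note_off(72): free voice 1 | voices=[66 - 80]
Op 7: note_on(65): voice 1 is free -> assigned | voices=[66 65 80]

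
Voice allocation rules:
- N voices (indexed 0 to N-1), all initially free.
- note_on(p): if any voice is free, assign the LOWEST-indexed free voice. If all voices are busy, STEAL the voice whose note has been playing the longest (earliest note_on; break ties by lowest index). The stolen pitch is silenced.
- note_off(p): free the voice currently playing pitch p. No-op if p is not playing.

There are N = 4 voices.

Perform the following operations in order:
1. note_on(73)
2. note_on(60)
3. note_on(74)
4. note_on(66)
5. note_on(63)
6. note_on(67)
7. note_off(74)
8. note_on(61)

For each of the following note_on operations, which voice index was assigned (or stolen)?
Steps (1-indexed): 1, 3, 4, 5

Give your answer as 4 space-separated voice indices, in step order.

Op 1: note_on(73): voice 0 is free -> assigned | voices=[73 - - -]
Op 2: note_on(60): voice 1 is free -> assigned | voices=[73 60 - -]
Op 3: note_on(74): voice 2 is free -> assigned | voices=[73 60 74 -]
Op 4: note_on(66): voice 3 is free -> assigned | voices=[73 60 74 66]
Op 5: note_on(63): all voices busy, STEAL voice 0 (pitch 73, oldest) -> assign | voices=[63 60 74 66]
Op 6: note_on(67): all voices busy, STEAL voice 1 (pitch 60, oldest) -> assign | voices=[63 67 74 66]
Op 7: note_off(74): free voice 2 | voices=[63 67 - 66]
Op 8: note_on(61): voice 2 is free -> assigned | voices=[63 67 61 66]

Answer: 0 2 3 0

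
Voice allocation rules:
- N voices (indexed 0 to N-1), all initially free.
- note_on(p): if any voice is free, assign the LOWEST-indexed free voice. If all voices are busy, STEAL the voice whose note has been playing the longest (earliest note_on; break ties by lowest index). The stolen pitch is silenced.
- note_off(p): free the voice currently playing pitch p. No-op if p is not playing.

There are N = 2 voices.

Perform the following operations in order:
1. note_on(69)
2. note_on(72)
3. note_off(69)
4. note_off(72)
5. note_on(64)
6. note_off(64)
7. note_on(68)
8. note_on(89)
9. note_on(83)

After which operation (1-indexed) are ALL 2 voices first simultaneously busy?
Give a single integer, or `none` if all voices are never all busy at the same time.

Answer: 2

Derivation:
Op 1: note_on(69): voice 0 is free -> assigned | voices=[69 -]
Op 2: note_on(72): voice 1 is free -> assigned | voices=[69 72]
Op 3: note_off(69): free voice 0 | voices=[- 72]
Op 4: note_off(72): free voice 1 | voices=[- -]
Op 5: note_on(64): voice 0 is free -> assigned | voices=[64 -]
Op 6: note_off(64): free voice 0 | voices=[- -]
Op 7: note_on(68): voice 0 is free -> assigned | voices=[68 -]
Op 8: note_on(89): voice 1 is free -> assigned | voices=[68 89]
Op 9: note_on(83): all voices busy, STEAL voice 0 (pitch 68, oldest) -> assign | voices=[83 89]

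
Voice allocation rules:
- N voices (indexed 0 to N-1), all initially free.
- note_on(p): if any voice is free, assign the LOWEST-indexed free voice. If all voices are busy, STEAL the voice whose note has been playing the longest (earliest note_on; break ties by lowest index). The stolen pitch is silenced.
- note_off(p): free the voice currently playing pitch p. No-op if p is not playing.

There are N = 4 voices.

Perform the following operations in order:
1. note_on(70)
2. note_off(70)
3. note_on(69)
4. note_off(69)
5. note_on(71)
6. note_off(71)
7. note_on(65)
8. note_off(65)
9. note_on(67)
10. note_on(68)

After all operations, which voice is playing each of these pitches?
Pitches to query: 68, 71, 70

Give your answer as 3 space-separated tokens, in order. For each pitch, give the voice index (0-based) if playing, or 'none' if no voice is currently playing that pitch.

Answer: 1 none none

Derivation:
Op 1: note_on(70): voice 0 is free -> assigned | voices=[70 - - -]
Op 2: note_off(70): free voice 0 | voices=[- - - -]
Op 3: note_on(69): voice 0 is free -> assigned | voices=[69 - - -]
Op 4: note_off(69): free voice 0 | voices=[- - - -]
Op 5: note_on(71): voice 0 is free -> assigned | voices=[71 - - -]
Op 6: note_off(71): free voice 0 | voices=[- - - -]
Op 7: note_on(65): voice 0 is free -> assigned | voices=[65 - - -]
Op 8: note_off(65): free voice 0 | voices=[- - - -]
Op 9: note_on(67): voice 0 is free -> assigned | voices=[67 - - -]
Op 10: note_on(68): voice 1 is free -> assigned | voices=[67 68 - -]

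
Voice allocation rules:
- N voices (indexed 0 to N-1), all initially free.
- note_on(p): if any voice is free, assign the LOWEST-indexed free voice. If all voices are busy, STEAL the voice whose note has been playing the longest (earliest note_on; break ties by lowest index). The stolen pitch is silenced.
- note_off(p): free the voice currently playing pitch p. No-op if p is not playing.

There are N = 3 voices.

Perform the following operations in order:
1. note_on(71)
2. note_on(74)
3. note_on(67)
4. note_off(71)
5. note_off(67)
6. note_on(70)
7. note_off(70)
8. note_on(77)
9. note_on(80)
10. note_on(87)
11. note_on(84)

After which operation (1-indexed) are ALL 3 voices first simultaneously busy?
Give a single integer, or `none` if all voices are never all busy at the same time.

Answer: 3

Derivation:
Op 1: note_on(71): voice 0 is free -> assigned | voices=[71 - -]
Op 2: note_on(74): voice 1 is free -> assigned | voices=[71 74 -]
Op 3: note_on(67): voice 2 is free -> assigned | voices=[71 74 67]
Op 4: note_off(71): free voice 0 | voices=[- 74 67]
Op 5: note_off(67): free voice 2 | voices=[- 74 -]
Op 6: note_on(70): voice 0 is free -> assigned | voices=[70 74 -]
Op 7: note_off(70): free voice 0 | voices=[- 74 -]
Op 8: note_on(77): voice 0 is free -> assigned | voices=[77 74 -]
Op 9: note_on(80): voice 2 is free -> assigned | voices=[77 74 80]
Op 10: note_on(87): all voices busy, STEAL voice 1 (pitch 74, oldest) -> assign | voices=[77 87 80]
Op 11: note_on(84): all voices busy, STEAL voice 0 (pitch 77, oldest) -> assign | voices=[84 87 80]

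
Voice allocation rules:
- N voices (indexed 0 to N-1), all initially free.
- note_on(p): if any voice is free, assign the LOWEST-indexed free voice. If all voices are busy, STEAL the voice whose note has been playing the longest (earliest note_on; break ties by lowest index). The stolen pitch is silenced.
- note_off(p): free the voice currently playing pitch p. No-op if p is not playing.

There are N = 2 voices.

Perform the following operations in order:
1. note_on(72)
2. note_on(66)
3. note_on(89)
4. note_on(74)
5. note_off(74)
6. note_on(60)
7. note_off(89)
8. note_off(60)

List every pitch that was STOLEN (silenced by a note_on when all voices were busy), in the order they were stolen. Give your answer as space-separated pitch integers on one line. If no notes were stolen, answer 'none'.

Answer: 72 66

Derivation:
Op 1: note_on(72): voice 0 is free -> assigned | voices=[72 -]
Op 2: note_on(66): voice 1 is free -> assigned | voices=[72 66]
Op 3: note_on(89): all voices busy, STEAL voice 0 (pitch 72, oldest) -> assign | voices=[89 66]
Op 4: note_on(74): all voices busy, STEAL voice 1 (pitch 66, oldest) -> assign | voices=[89 74]
Op 5: note_off(74): free voice 1 | voices=[89 -]
Op 6: note_on(60): voice 1 is free -> assigned | voices=[89 60]
Op 7: note_off(89): free voice 0 | voices=[- 60]
Op 8: note_off(60): free voice 1 | voices=[- -]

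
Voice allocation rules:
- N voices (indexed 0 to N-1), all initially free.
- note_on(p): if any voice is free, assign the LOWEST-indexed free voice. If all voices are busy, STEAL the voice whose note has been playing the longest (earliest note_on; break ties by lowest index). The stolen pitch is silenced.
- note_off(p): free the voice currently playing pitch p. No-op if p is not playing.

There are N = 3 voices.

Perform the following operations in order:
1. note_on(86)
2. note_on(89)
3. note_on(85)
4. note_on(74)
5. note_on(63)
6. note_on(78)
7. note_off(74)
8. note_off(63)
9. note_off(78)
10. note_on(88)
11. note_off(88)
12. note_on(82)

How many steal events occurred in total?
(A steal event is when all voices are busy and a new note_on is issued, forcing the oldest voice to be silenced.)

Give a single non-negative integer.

Op 1: note_on(86): voice 0 is free -> assigned | voices=[86 - -]
Op 2: note_on(89): voice 1 is free -> assigned | voices=[86 89 -]
Op 3: note_on(85): voice 2 is free -> assigned | voices=[86 89 85]
Op 4: note_on(74): all voices busy, STEAL voice 0 (pitch 86, oldest) -> assign | voices=[74 89 85]
Op 5: note_on(63): all voices busy, STEAL voice 1 (pitch 89, oldest) -> assign | voices=[74 63 85]
Op 6: note_on(78): all voices busy, STEAL voice 2 (pitch 85, oldest) -> assign | voices=[74 63 78]
Op 7: note_off(74): free voice 0 | voices=[- 63 78]
Op 8: note_off(63): free voice 1 | voices=[- - 78]
Op 9: note_off(78): free voice 2 | voices=[- - -]
Op 10: note_on(88): voice 0 is free -> assigned | voices=[88 - -]
Op 11: note_off(88): free voice 0 | voices=[- - -]
Op 12: note_on(82): voice 0 is free -> assigned | voices=[82 - -]

Answer: 3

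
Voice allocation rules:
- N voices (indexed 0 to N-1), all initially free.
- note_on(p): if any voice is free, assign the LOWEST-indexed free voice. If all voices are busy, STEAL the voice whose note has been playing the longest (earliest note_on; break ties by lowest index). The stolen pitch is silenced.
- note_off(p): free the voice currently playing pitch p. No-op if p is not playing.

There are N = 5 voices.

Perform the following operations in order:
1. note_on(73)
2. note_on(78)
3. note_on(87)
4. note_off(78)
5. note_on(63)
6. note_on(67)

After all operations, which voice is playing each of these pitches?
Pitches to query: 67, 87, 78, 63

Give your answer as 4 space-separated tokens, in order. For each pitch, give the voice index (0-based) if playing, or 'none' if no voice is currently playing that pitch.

Op 1: note_on(73): voice 0 is free -> assigned | voices=[73 - - - -]
Op 2: note_on(78): voice 1 is free -> assigned | voices=[73 78 - - -]
Op 3: note_on(87): voice 2 is free -> assigned | voices=[73 78 87 - -]
Op 4: note_off(78): free voice 1 | voices=[73 - 87 - -]
Op 5: note_on(63): voice 1 is free -> assigned | voices=[73 63 87 - -]
Op 6: note_on(67): voice 3 is free -> assigned | voices=[73 63 87 67 -]

Answer: 3 2 none 1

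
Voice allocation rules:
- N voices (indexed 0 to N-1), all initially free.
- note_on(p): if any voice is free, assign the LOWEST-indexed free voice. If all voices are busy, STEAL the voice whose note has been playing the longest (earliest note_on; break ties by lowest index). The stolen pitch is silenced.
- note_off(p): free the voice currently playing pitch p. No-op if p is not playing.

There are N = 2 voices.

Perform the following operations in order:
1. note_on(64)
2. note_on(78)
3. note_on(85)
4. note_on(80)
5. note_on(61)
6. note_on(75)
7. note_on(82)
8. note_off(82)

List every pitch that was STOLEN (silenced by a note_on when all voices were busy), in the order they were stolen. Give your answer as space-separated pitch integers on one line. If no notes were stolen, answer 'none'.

Op 1: note_on(64): voice 0 is free -> assigned | voices=[64 -]
Op 2: note_on(78): voice 1 is free -> assigned | voices=[64 78]
Op 3: note_on(85): all voices busy, STEAL voice 0 (pitch 64, oldest) -> assign | voices=[85 78]
Op 4: note_on(80): all voices busy, STEAL voice 1 (pitch 78, oldest) -> assign | voices=[85 80]
Op 5: note_on(61): all voices busy, STEAL voice 0 (pitch 85, oldest) -> assign | voices=[61 80]
Op 6: note_on(75): all voices busy, STEAL voice 1 (pitch 80, oldest) -> assign | voices=[61 75]
Op 7: note_on(82): all voices busy, STEAL voice 0 (pitch 61, oldest) -> assign | voices=[82 75]
Op 8: note_off(82): free voice 0 | voices=[- 75]

Answer: 64 78 85 80 61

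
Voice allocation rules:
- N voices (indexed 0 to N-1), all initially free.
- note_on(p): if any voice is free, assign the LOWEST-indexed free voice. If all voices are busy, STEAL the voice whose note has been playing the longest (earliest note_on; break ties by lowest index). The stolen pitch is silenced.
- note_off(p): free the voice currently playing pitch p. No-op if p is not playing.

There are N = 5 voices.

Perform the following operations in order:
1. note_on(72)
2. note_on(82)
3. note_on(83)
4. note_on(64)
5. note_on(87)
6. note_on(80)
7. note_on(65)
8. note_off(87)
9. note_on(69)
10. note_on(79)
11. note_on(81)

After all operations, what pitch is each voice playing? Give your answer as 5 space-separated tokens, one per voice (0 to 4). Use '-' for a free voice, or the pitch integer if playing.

Op 1: note_on(72): voice 0 is free -> assigned | voices=[72 - - - -]
Op 2: note_on(82): voice 1 is free -> assigned | voices=[72 82 - - -]
Op 3: note_on(83): voice 2 is free -> assigned | voices=[72 82 83 - -]
Op 4: note_on(64): voice 3 is free -> assigned | voices=[72 82 83 64 -]
Op 5: note_on(87): voice 4 is free -> assigned | voices=[72 82 83 64 87]
Op 6: note_on(80): all voices busy, STEAL voice 0 (pitch 72, oldest) -> assign | voices=[80 82 83 64 87]
Op 7: note_on(65): all voices busy, STEAL voice 1 (pitch 82, oldest) -> assign | voices=[80 65 83 64 87]
Op 8: note_off(87): free voice 4 | voices=[80 65 83 64 -]
Op 9: note_on(69): voice 4 is free -> assigned | voices=[80 65 83 64 69]
Op 10: note_on(79): all voices busy, STEAL voice 2 (pitch 83, oldest) -> assign | voices=[80 65 79 64 69]
Op 11: note_on(81): all voices busy, STEAL voice 3 (pitch 64, oldest) -> assign | voices=[80 65 79 81 69]

Answer: 80 65 79 81 69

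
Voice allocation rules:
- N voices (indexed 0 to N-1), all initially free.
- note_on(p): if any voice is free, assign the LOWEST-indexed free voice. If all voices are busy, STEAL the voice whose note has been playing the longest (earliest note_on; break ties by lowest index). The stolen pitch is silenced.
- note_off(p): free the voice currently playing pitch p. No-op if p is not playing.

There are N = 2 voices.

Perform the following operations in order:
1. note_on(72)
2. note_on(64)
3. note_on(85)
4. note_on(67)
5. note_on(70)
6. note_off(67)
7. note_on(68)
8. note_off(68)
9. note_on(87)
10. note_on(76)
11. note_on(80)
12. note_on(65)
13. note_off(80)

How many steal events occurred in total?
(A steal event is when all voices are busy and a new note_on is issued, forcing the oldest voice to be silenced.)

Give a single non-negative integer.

Op 1: note_on(72): voice 0 is free -> assigned | voices=[72 -]
Op 2: note_on(64): voice 1 is free -> assigned | voices=[72 64]
Op 3: note_on(85): all voices busy, STEAL voice 0 (pitch 72, oldest) -> assign | voices=[85 64]
Op 4: note_on(67): all voices busy, STEAL voice 1 (pitch 64, oldest) -> assign | voices=[85 67]
Op 5: note_on(70): all voices busy, STEAL voice 0 (pitch 85, oldest) -> assign | voices=[70 67]
Op 6: note_off(67): free voice 1 | voices=[70 -]
Op 7: note_on(68): voice 1 is free -> assigned | voices=[70 68]
Op 8: note_off(68): free voice 1 | voices=[70 -]
Op 9: note_on(87): voice 1 is free -> assigned | voices=[70 87]
Op 10: note_on(76): all voices busy, STEAL voice 0 (pitch 70, oldest) -> assign | voices=[76 87]
Op 11: note_on(80): all voices busy, STEAL voice 1 (pitch 87, oldest) -> assign | voices=[76 80]
Op 12: note_on(65): all voices busy, STEAL voice 0 (pitch 76, oldest) -> assign | voices=[65 80]
Op 13: note_off(80): free voice 1 | voices=[65 -]

Answer: 6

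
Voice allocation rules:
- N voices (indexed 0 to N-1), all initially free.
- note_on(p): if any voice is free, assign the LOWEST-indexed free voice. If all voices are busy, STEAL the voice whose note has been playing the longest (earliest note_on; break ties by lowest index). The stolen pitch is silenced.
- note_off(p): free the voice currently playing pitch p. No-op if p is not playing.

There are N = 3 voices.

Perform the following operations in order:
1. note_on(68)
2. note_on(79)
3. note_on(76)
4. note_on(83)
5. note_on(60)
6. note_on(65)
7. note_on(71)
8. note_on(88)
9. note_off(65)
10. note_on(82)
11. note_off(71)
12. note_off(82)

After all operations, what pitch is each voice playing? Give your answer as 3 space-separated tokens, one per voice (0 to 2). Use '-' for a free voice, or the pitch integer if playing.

Answer: - 88 -

Derivation:
Op 1: note_on(68): voice 0 is free -> assigned | voices=[68 - -]
Op 2: note_on(79): voice 1 is free -> assigned | voices=[68 79 -]
Op 3: note_on(76): voice 2 is free -> assigned | voices=[68 79 76]
Op 4: note_on(83): all voices busy, STEAL voice 0 (pitch 68, oldest) -> assign | voices=[83 79 76]
Op 5: note_on(60): all voices busy, STEAL voice 1 (pitch 79, oldest) -> assign | voices=[83 60 76]
Op 6: note_on(65): all voices busy, STEAL voice 2 (pitch 76, oldest) -> assign | voices=[83 60 65]
Op 7: note_on(71): all voices busy, STEAL voice 0 (pitch 83, oldest) -> assign | voices=[71 60 65]
Op 8: note_on(88): all voices busy, STEAL voice 1 (pitch 60, oldest) -> assign | voices=[71 88 65]
Op 9: note_off(65): free voice 2 | voices=[71 88 -]
Op 10: note_on(82): voice 2 is free -> assigned | voices=[71 88 82]
Op 11: note_off(71): free voice 0 | voices=[- 88 82]
Op 12: note_off(82): free voice 2 | voices=[- 88 -]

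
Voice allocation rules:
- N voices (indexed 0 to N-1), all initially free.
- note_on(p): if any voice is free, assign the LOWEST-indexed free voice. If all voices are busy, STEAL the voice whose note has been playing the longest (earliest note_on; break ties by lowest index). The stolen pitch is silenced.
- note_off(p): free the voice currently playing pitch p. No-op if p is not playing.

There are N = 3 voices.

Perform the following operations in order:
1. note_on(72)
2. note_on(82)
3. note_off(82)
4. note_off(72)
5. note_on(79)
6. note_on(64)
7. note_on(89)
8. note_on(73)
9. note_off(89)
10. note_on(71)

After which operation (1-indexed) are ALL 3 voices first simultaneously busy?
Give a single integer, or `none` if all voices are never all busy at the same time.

Answer: 7

Derivation:
Op 1: note_on(72): voice 0 is free -> assigned | voices=[72 - -]
Op 2: note_on(82): voice 1 is free -> assigned | voices=[72 82 -]
Op 3: note_off(82): free voice 1 | voices=[72 - -]
Op 4: note_off(72): free voice 0 | voices=[- - -]
Op 5: note_on(79): voice 0 is free -> assigned | voices=[79 - -]
Op 6: note_on(64): voice 1 is free -> assigned | voices=[79 64 -]
Op 7: note_on(89): voice 2 is free -> assigned | voices=[79 64 89]
Op 8: note_on(73): all voices busy, STEAL voice 0 (pitch 79, oldest) -> assign | voices=[73 64 89]
Op 9: note_off(89): free voice 2 | voices=[73 64 -]
Op 10: note_on(71): voice 2 is free -> assigned | voices=[73 64 71]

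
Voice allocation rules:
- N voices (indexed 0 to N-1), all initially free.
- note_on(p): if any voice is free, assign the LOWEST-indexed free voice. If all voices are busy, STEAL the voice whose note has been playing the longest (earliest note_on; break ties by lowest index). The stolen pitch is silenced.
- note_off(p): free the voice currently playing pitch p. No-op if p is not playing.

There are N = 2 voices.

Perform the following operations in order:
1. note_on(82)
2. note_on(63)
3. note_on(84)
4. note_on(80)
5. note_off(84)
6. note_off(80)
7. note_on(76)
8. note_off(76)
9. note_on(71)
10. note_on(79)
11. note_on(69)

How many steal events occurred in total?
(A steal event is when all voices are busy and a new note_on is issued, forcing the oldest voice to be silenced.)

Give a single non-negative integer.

Answer: 3

Derivation:
Op 1: note_on(82): voice 0 is free -> assigned | voices=[82 -]
Op 2: note_on(63): voice 1 is free -> assigned | voices=[82 63]
Op 3: note_on(84): all voices busy, STEAL voice 0 (pitch 82, oldest) -> assign | voices=[84 63]
Op 4: note_on(80): all voices busy, STEAL voice 1 (pitch 63, oldest) -> assign | voices=[84 80]
Op 5: note_off(84): free voice 0 | voices=[- 80]
Op 6: note_off(80): free voice 1 | voices=[- -]
Op 7: note_on(76): voice 0 is free -> assigned | voices=[76 -]
Op 8: note_off(76): free voice 0 | voices=[- -]
Op 9: note_on(71): voice 0 is free -> assigned | voices=[71 -]
Op 10: note_on(79): voice 1 is free -> assigned | voices=[71 79]
Op 11: note_on(69): all voices busy, STEAL voice 0 (pitch 71, oldest) -> assign | voices=[69 79]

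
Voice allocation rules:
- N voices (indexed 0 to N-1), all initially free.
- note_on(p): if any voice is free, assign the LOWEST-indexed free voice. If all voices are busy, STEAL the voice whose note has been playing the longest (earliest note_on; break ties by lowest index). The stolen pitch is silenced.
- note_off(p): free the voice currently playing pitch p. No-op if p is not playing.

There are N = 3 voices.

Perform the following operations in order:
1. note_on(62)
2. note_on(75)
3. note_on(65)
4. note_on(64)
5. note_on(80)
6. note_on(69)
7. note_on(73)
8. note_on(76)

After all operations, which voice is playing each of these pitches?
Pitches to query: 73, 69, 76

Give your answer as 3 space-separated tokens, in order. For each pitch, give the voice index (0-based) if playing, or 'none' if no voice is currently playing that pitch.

Answer: 0 2 1

Derivation:
Op 1: note_on(62): voice 0 is free -> assigned | voices=[62 - -]
Op 2: note_on(75): voice 1 is free -> assigned | voices=[62 75 -]
Op 3: note_on(65): voice 2 is free -> assigned | voices=[62 75 65]
Op 4: note_on(64): all voices busy, STEAL voice 0 (pitch 62, oldest) -> assign | voices=[64 75 65]
Op 5: note_on(80): all voices busy, STEAL voice 1 (pitch 75, oldest) -> assign | voices=[64 80 65]
Op 6: note_on(69): all voices busy, STEAL voice 2 (pitch 65, oldest) -> assign | voices=[64 80 69]
Op 7: note_on(73): all voices busy, STEAL voice 0 (pitch 64, oldest) -> assign | voices=[73 80 69]
Op 8: note_on(76): all voices busy, STEAL voice 1 (pitch 80, oldest) -> assign | voices=[73 76 69]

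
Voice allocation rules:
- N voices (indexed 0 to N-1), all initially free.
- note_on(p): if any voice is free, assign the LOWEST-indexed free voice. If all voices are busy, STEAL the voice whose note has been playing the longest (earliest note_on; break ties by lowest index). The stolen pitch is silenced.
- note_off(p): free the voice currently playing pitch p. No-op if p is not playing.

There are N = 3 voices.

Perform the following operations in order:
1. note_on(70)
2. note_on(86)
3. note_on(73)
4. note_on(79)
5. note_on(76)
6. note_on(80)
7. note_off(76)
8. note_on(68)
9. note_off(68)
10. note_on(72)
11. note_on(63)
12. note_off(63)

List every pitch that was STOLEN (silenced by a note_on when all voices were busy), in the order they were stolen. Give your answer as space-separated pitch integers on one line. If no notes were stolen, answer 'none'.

Op 1: note_on(70): voice 0 is free -> assigned | voices=[70 - -]
Op 2: note_on(86): voice 1 is free -> assigned | voices=[70 86 -]
Op 3: note_on(73): voice 2 is free -> assigned | voices=[70 86 73]
Op 4: note_on(79): all voices busy, STEAL voice 0 (pitch 70, oldest) -> assign | voices=[79 86 73]
Op 5: note_on(76): all voices busy, STEAL voice 1 (pitch 86, oldest) -> assign | voices=[79 76 73]
Op 6: note_on(80): all voices busy, STEAL voice 2 (pitch 73, oldest) -> assign | voices=[79 76 80]
Op 7: note_off(76): free voice 1 | voices=[79 - 80]
Op 8: note_on(68): voice 1 is free -> assigned | voices=[79 68 80]
Op 9: note_off(68): free voice 1 | voices=[79 - 80]
Op 10: note_on(72): voice 1 is free -> assigned | voices=[79 72 80]
Op 11: note_on(63): all voices busy, STEAL voice 0 (pitch 79, oldest) -> assign | voices=[63 72 80]
Op 12: note_off(63): free voice 0 | voices=[- 72 80]

Answer: 70 86 73 79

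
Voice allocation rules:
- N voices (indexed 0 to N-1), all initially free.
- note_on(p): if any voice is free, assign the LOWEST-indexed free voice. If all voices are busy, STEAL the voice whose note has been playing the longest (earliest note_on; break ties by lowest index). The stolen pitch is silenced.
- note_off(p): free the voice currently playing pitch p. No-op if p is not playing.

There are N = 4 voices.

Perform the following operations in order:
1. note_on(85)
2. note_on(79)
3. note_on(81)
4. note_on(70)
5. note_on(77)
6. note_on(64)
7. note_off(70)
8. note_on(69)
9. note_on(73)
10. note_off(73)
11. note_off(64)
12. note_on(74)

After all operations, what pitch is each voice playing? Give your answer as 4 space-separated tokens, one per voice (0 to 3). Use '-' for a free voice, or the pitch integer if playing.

Answer: 77 74 - 69

Derivation:
Op 1: note_on(85): voice 0 is free -> assigned | voices=[85 - - -]
Op 2: note_on(79): voice 1 is free -> assigned | voices=[85 79 - -]
Op 3: note_on(81): voice 2 is free -> assigned | voices=[85 79 81 -]
Op 4: note_on(70): voice 3 is free -> assigned | voices=[85 79 81 70]
Op 5: note_on(77): all voices busy, STEAL voice 0 (pitch 85, oldest) -> assign | voices=[77 79 81 70]
Op 6: note_on(64): all voices busy, STEAL voice 1 (pitch 79, oldest) -> assign | voices=[77 64 81 70]
Op 7: note_off(70): free voice 3 | voices=[77 64 81 -]
Op 8: note_on(69): voice 3 is free -> assigned | voices=[77 64 81 69]
Op 9: note_on(73): all voices busy, STEAL voice 2 (pitch 81, oldest) -> assign | voices=[77 64 73 69]
Op 10: note_off(73): free voice 2 | voices=[77 64 - 69]
Op 11: note_off(64): free voice 1 | voices=[77 - - 69]
Op 12: note_on(74): voice 1 is free -> assigned | voices=[77 74 - 69]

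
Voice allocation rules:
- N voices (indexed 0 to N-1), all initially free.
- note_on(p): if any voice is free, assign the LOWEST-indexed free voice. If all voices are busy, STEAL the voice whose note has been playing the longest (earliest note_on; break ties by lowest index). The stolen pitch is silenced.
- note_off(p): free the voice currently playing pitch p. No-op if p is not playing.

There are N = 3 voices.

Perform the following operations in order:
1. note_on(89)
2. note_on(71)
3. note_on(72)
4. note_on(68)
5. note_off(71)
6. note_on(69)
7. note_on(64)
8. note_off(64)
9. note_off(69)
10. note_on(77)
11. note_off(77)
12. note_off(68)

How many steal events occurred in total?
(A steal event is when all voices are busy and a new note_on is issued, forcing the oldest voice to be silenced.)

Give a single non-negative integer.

Answer: 2

Derivation:
Op 1: note_on(89): voice 0 is free -> assigned | voices=[89 - -]
Op 2: note_on(71): voice 1 is free -> assigned | voices=[89 71 -]
Op 3: note_on(72): voice 2 is free -> assigned | voices=[89 71 72]
Op 4: note_on(68): all voices busy, STEAL voice 0 (pitch 89, oldest) -> assign | voices=[68 71 72]
Op 5: note_off(71): free voice 1 | voices=[68 - 72]
Op 6: note_on(69): voice 1 is free -> assigned | voices=[68 69 72]
Op 7: note_on(64): all voices busy, STEAL voice 2 (pitch 72, oldest) -> assign | voices=[68 69 64]
Op 8: note_off(64): free voice 2 | voices=[68 69 -]
Op 9: note_off(69): free voice 1 | voices=[68 - -]
Op 10: note_on(77): voice 1 is free -> assigned | voices=[68 77 -]
Op 11: note_off(77): free voice 1 | voices=[68 - -]
Op 12: note_off(68): free voice 0 | voices=[- - -]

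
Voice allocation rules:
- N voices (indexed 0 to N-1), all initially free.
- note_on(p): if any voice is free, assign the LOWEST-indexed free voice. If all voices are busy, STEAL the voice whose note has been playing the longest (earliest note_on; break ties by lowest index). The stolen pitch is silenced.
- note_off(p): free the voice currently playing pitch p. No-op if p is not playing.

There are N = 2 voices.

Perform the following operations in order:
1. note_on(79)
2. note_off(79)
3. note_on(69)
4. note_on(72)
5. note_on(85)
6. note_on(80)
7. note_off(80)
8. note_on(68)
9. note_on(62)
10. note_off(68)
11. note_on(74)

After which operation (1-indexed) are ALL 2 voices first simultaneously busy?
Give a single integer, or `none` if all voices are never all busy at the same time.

Op 1: note_on(79): voice 0 is free -> assigned | voices=[79 -]
Op 2: note_off(79): free voice 0 | voices=[- -]
Op 3: note_on(69): voice 0 is free -> assigned | voices=[69 -]
Op 4: note_on(72): voice 1 is free -> assigned | voices=[69 72]
Op 5: note_on(85): all voices busy, STEAL voice 0 (pitch 69, oldest) -> assign | voices=[85 72]
Op 6: note_on(80): all voices busy, STEAL voice 1 (pitch 72, oldest) -> assign | voices=[85 80]
Op 7: note_off(80): free voice 1 | voices=[85 -]
Op 8: note_on(68): voice 1 is free -> assigned | voices=[85 68]
Op 9: note_on(62): all voices busy, STEAL voice 0 (pitch 85, oldest) -> assign | voices=[62 68]
Op 10: note_off(68): free voice 1 | voices=[62 -]
Op 11: note_on(74): voice 1 is free -> assigned | voices=[62 74]

Answer: 4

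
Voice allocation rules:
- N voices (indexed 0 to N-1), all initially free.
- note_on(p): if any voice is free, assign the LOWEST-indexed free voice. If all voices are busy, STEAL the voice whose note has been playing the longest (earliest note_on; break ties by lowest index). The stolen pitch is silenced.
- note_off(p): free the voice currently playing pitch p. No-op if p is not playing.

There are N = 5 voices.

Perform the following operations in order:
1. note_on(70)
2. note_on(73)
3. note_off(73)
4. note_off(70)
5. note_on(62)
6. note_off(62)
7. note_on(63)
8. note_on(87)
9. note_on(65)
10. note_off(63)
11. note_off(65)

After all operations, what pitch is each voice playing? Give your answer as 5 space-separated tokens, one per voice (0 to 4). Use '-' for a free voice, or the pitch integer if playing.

Answer: - 87 - - -

Derivation:
Op 1: note_on(70): voice 0 is free -> assigned | voices=[70 - - - -]
Op 2: note_on(73): voice 1 is free -> assigned | voices=[70 73 - - -]
Op 3: note_off(73): free voice 1 | voices=[70 - - - -]
Op 4: note_off(70): free voice 0 | voices=[- - - - -]
Op 5: note_on(62): voice 0 is free -> assigned | voices=[62 - - - -]
Op 6: note_off(62): free voice 0 | voices=[- - - - -]
Op 7: note_on(63): voice 0 is free -> assigned | voices=[63 - - - -]
Op 8: note_on(87): voice 1 is free -> assigned | voices=[63 87 - - -]
Op 9: note_on(65): voice 2 is free -> assigned | voices=[63 87 65 - -]
Op 10: note_off(63): free voice 0 | voices=[- 87 65 - -]
Op 11: note_off(65): free voice 2 | voices=[- 87 - - -]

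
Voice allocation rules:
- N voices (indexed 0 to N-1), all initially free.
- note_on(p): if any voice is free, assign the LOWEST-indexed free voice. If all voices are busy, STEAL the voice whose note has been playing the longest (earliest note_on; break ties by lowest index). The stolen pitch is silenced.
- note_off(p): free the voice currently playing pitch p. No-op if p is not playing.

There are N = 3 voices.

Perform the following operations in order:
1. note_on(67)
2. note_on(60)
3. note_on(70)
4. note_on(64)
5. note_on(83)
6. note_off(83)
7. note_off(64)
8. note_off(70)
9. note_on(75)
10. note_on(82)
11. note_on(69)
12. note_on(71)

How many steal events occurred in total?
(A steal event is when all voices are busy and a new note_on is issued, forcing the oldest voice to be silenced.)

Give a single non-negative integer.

Answer: 3

Derivation:
Op 1: note_on(67): voice 0 is free -> assigned | voices=[67 - -]
Op 2: note_on(60): voice 1 is free -> assigned | voices=[67 60 -]
Op 3: note_on(70): voice 2 is free -> assigned | voices=[67 60 70]
Op 4: note_on(64): all voices busy, STEAL voice 0 (pitch 67, oldest) -> assign | voices=[64 60 70]
Op 5: note_on(83): all voices busy, STEAL voice 1 (pitch 60, oldest) -> assign | voices=[64 83 70]
Op 6: note_off(83): free voice 1 | voices=[64 - 70]
Op 7: note_off(64): free voice 0 | voices=[- - 70]
Op 8: note_off(70): free voice 2 | voices=[- - -]
Op 9: note_on(75): voice 0 is free -> assigned | voices=[75 - -]
Op 10: note_on(82): voice 1 is free -> assigned | voices=[75 82 -]
Op 11: note_on(69): voice 2 is free -> assigned | voices=[75 82 69]
Op 12: note_on(71): all voices busy, STEAL voice 0 (pitch 75, oldest) -> assign | voices=[71 82 69]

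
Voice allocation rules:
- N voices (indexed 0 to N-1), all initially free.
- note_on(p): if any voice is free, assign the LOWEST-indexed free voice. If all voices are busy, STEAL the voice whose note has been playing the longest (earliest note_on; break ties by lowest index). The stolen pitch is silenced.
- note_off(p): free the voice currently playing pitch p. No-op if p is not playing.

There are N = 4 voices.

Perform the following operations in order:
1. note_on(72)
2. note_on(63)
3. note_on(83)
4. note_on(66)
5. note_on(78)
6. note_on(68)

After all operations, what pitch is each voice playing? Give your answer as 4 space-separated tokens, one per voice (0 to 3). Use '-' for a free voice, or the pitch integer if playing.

Answer: 78 68 83 66

Derivation:
Op 1: note_on(72): voice 0 is free -> assigned | voices=[72 - - -]
Op 2: note_on(63): voice 1 is free -> assigned | voices=[72 63 - -]
Op 3: note_on(83): voice 2 is free -> assigned | voices=[72 63 83 -]
Op 4: note_on(66): voice 3 is free -> assigned | voices=[72 63 83 66]
Op 5: note_on(78): all voices busy, STEAL voice 0 (pitch 72, oldest) -> assign | voices=[78 63 83 66]
Op 6: note_on(68): all voices busy, STEAL voice 1 (pitch 63, oldest) -> assign | voices=[78 68 83 66]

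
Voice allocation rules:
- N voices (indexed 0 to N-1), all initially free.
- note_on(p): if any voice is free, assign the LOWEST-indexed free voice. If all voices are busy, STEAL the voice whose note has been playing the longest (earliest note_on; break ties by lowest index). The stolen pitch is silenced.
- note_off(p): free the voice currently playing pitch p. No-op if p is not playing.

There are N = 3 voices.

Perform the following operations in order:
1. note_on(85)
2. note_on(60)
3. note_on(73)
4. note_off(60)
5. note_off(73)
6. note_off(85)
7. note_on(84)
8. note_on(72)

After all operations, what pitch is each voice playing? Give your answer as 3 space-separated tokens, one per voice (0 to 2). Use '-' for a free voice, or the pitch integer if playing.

Op 1: note_on(85): voice 0 is free -> assigned | voices=[85 - -]
Op 2: note_on(60): voice 1 is free -> assigned | voices=[85 60 -]
Op 3: note_on(73): voice 2 is free -> assigned | voices=[85 60 73]
Op 4: note_off(60): free voice 1 | voices=[85 - 73]
Op 5: note_off(73): free voice 2 | voices=[85 - -]
Op 6: note_off(85): free voice 0 | voices=[- - -]
Op 7: note_on(84): voice 0 is free -> assigned | voices=[84 - -]
Op 8: note_on(72): voice 1 is free -> assigned | voices=[84 72 -]

Answer: 84 72 -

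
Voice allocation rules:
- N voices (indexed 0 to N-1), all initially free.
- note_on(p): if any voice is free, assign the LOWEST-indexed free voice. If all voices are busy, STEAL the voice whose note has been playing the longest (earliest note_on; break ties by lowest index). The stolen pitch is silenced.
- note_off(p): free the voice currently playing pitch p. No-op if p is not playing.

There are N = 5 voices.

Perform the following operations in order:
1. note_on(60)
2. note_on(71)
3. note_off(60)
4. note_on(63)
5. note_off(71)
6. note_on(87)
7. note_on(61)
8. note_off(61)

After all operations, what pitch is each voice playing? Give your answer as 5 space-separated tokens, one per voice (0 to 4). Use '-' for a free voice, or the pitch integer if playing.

Answer: 63 87 - - -

Derivation:
Op 1: note_on(60): voice 0 is free -> assigned | voices=[60 - - - -]
Op 2: note_on(71): voice 1 is free -> assigned | voices=[60 71 - - -]
Op 3: note_off(60): free voice 0 | voices=[- 71 - - -]
Op 4: note_on(63): voice 0 is free -> assigned | voices=[63 71 - - -]
Op 5: note_off(71): free voice 1 | voices=[63 - - - -]
Op 6: note_on(87): voice 1 is free -> assigned | voices=[63 87 - - -]
Op 7: note_on(61): voice 2 is free -> assigned | voices=[63 87 61 - -]
Op 8: note_off(61): free voice 2 | voices=[63 87 - - -]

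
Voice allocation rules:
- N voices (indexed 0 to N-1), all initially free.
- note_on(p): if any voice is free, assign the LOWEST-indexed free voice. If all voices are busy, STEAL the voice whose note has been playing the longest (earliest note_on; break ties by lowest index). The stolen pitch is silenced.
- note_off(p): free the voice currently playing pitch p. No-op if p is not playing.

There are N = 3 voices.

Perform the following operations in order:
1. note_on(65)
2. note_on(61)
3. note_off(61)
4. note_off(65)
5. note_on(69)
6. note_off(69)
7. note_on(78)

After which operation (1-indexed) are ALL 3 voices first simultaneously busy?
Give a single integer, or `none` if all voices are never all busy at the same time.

Answer: none

Derivation:
Op 1: note_on(65): voice 0 is free -> assigned | voices=[65 - -]
Op 2: note_on(61): voice 1 is free -> assigned | voices=[65 61 -]
Op 3: note_off(61): free voice 1 | voices=[65 - -]
Op 4: note_off(65): free voice 0 | voices=[- - -]
Op 5: note_on(69): voice 0 is free -> assigned | voices=[69 - -]
Op 6: note_off(69): free voice 0 | voices=[- - -]
Op 7: note_on(78): voice 0 is free -> assigned | voices=[78 - -]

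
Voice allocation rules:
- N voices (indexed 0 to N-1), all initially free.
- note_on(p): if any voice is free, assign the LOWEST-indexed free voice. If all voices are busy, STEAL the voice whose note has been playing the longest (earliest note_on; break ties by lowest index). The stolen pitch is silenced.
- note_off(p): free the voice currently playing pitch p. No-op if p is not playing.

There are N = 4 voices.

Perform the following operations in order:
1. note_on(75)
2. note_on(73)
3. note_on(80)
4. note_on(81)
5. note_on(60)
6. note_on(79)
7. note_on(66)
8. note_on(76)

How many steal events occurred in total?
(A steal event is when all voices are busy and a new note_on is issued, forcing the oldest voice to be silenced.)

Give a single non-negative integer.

Answer: 4

Derivation:
Op 1: note_on(75): voice 0 is free -> assigned | voices=[75 - - -]
Op 2: note_on(73): voice 1 is free -> assigned | voices=[75 73 - -]
Op 3: note_on(80): voice 2 is free -> assigned | voices=[75 73 80 -]
Op 4: note_on(81): voice 3 is free -> assigned | voices=[75 73 80 81]
Op 5: note_on(60): all voices busy, STEAL voice 0 (pitch 75, oldest) -> assign | voices=[60 73 80 81]
Op 6: note_on(79): all voices busy, STEAL voice 1 (pitch 73, oldest) -> assign | voices=[60 79 80 81]
Op 7: note_on(66): all voices busy, STEAL voice 2 (pitch 80, oldest) -> assign | voices=[60 79 66 81]
Op 8: note_on(76): all voices busy, STEAL voice 3 (pitch 81, oldest) -> assign | voices=[60 79 66 76]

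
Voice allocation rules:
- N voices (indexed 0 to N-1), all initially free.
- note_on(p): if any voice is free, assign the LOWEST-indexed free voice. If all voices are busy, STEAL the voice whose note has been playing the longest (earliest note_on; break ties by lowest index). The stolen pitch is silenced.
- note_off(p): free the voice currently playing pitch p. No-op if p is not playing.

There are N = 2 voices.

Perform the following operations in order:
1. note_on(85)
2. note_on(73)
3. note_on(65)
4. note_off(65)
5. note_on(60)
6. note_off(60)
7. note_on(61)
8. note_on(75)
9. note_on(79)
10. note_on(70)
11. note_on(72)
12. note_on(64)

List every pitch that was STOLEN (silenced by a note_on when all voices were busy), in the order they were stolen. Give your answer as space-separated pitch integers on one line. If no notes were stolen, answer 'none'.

Answer: 85 73 61 75 79 70

Derivation:
Op 1: note_on(85): voice 0 is free -> assigned | voices=[85 -]
Op 2: note_on(73): voice 1 is free -> assigned | voices=[85 73]
Op 3: note_on(65): all voices busy, STEAL voice 0 (pitch 85, oldest) -> assign | voices=[65 73]
Op 4: note_off(65): free voice 0 | voices=[- 73]
Op 5: note_on(60): voice 0 is free -> assigned | voices=[60 73]
Op 6: note_off(60): free voice 0 | voices=[- 73]
Op 7: note_on(61): voice 0 is free -> assigned | voices=[61 73]
Op 8: note_on(75): all voices busy, STEAL voice 1 (pitch 73, oldest) -> assign | voices=[61 75]
Op 9: note_on(79): all voices busy, STEAL voice 0 (pitch 61, oldest) -> assign | voices=[79 75]
Op 10: note_on(70): all voices busy, STEAL voice 1 (pitch 75, oldest) -> assign | voices=[79 70]
Op 11: note_on(72): all voices busy, STEAL voice 0 (pitch 79, oldest) -> assign | voices=[72 70]
Op 12: note_on(64): all voices busy, STEAL voice 1 (pitch 70, oldest) -> assign | voices=[72 64]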